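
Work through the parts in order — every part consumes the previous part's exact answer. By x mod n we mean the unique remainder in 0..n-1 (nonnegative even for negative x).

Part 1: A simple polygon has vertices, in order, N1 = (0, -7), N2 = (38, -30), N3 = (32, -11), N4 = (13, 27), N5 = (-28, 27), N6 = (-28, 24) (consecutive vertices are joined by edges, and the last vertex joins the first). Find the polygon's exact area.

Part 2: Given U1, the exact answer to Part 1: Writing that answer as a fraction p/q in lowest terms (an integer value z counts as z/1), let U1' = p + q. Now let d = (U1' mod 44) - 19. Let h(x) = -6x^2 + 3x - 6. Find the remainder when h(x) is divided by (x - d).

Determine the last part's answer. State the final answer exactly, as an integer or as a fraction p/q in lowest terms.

Part 1: cross terms: (0*-30 - 38*-7)=266, (38*-11 - 32*-30)=542, (32*27 - 13*-11)=1007, (13*27 - -28*27)=1107, (-28*24 - -28*27)=84, (-28*-7 - 0*24)=196; twice the area = |3202| = 3202; area = 1601; answer 1601
Part 2: U1 = 1601; threaded value p + q = 1602; d = -1; remainder = value at the root: -6*(-1)^2 + 3*(-1)^1 - 6 = (-6) + (-3) + (-6) = -15; answer -15

-15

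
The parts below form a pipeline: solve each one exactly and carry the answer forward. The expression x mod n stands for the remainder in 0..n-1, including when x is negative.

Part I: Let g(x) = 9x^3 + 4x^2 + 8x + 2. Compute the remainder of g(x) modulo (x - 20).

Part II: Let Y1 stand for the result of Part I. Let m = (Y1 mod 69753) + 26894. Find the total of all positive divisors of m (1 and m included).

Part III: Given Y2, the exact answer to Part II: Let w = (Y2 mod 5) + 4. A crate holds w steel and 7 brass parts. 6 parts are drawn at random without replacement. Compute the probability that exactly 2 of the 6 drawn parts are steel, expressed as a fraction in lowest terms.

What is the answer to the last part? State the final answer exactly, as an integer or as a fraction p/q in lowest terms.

Part I: remainder = value at the root: 9*(20)^3 + 4*(20)^2 + 8*(20)^1 + 2 = (72000) + (1600) + (160) + (2) = 73762; answer 73762
Part II: Y1 = 73762; m = 30903; 30903 = 3 * 10301; sigma = (1 + 3) * (1 + 10301) = 4 * 10302 = 41208; answer 41208
Part III: Y2 = 41208; w = 7; total draws C(14,6) = 3003; favorable C(7,2)*C(7,4) = 735; P = 35/143; answer 35/143

35/143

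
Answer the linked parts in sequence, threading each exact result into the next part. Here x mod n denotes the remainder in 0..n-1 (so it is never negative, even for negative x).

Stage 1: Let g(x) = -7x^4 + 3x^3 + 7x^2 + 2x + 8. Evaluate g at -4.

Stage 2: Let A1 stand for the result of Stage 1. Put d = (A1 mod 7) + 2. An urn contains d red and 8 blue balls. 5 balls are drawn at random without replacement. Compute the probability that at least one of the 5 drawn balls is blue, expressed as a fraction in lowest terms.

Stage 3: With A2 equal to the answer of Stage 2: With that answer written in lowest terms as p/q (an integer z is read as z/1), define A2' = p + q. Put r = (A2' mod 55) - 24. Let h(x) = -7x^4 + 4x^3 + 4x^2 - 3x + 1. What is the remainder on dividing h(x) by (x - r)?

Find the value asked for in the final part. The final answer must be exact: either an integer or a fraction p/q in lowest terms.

Stage 1: -7*(-4)^4 + 3*(-4)^3 + 7*(-4)^2 + 2*(-4)^1 + 8 = (-1792) + (-192) + (112) + (-8) + (8) = -1872; answer -1872
Stage 2: A1 = -1872; d = 6; total draws C(14,5) = 2002; complement C(6,5) = 6; favorable 2002 - 6 = 1996; P = 998/1001; answer 998/1001
Stage 3: A2 = 998/1001; threaded value p + q = 1999; r = -5; remainder = value at the root: -7*(-5)^4 + 4*(-5)^3 + 4*(-5)^2 - 3*(-5)^1 + 1 = (-4375) + (-500) + (100) + (15) + (1) = -4759; answer -4759

-4759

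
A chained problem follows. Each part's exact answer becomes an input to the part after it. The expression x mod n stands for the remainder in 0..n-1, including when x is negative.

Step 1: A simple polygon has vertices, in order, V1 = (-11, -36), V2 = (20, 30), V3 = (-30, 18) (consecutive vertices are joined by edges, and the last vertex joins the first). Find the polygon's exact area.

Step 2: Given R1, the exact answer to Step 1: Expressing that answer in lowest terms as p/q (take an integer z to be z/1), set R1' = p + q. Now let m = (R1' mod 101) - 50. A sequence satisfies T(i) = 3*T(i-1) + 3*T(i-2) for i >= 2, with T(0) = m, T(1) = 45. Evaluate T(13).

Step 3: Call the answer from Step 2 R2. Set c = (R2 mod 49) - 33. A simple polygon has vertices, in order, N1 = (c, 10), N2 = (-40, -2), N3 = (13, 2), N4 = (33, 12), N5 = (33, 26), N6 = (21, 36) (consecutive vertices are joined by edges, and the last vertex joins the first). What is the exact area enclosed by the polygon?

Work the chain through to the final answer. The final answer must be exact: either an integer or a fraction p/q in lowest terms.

Step 1: cross terms: (-11*30 - 20*-36)=390, (20*18 - -30*30)=1260, (-30*-36 - -11*18)=1278; twice the area = |2928| = 2928; area = 1464; answer 1464
Step 2: R1 = 1464; threaded value p + q = 1465; m = 1; T(2) = 3*(45) + 3*(1) = 138; iterating: T(2)=138, T(3)=549, T(4)=2061, T(5)=7830, T(6)=29673, T(7)=112509, T(8)=426546, T(9)=1617165, T(10)=6131133, T(11)=23244894, T(12)=88128081, T(13)=334118925; answer 334118925
Step 3: R2 = 334118925; c = -5; cross terms: (-5*-2 - -40*10)=410, (-40*2 - 13*-2)=-54, (13*12 - 33*2)=90, (33*26 - 33*12)=462, (33*36 - 21*26)=642, (21*10 - -5*36)=390; twice the area = |1940| = 1940; area = 970; answer 970

970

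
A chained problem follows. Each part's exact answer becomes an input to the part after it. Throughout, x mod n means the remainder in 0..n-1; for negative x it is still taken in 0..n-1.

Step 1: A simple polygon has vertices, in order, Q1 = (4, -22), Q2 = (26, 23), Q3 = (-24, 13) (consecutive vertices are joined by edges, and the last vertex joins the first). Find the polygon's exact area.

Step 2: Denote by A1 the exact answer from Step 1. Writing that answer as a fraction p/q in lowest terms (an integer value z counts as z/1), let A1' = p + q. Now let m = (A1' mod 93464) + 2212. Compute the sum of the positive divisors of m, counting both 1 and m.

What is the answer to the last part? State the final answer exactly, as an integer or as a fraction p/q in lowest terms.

7560

Step 1: cross terms: (4*23 - 26*-22)=664, (26*13 - -24*23)=890, (-24*-22 - 4*13)=476; twice the area = |2030| = 2030; area = 1015; answer 1015
Step 2: A1 = 1015; threaded value p + q = 1016; m = 3228; 3228 = 2^2 * 3 * 269; sigma = (1 + 2 + 4) * (1 + 3) * (1 + 269) = 7 * 4 * 270 = 7560; answer 7560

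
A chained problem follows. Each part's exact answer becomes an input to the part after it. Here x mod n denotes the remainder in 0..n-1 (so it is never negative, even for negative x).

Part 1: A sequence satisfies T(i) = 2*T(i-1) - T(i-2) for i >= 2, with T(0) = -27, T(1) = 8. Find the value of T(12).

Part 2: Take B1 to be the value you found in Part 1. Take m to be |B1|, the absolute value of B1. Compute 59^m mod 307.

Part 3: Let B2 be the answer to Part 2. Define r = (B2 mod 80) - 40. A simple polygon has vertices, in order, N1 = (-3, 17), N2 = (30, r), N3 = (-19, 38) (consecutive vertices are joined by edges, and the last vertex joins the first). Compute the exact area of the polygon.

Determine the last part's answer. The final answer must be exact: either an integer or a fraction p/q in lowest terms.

549/2

Part 1: T(2) = 2*(8) - 1*(-27) = 43; iterating: T(2)=43, T(3)=78, T(4)=113, T(5)=148, T(6)=183, T(7)=218, T(8)=253, T(9)=288, T(10)=323, T(11)=358, T(12)=393; answer 393
Part 2: B1 = 393; m = 393; squarings mod 307: 59^1=59, 59^2=104, 59^4=71, 59^8=129, 59^16=63, 59^32=285, 59^64=177, 59^128=15, 59^256=225; 59^393 = 59^1 * 59^8 * 59^128 * 59^256 = 128 (mod 307); answer 128
Part 3: B2 = 128; r = 8; cross terms: (-3*8 - 30*17)=-534, (30*38 - -19*8)=1292, (-19*17 - -3*38)=-209; twice the area = |549| = 549; area = 549/2; answer 549/2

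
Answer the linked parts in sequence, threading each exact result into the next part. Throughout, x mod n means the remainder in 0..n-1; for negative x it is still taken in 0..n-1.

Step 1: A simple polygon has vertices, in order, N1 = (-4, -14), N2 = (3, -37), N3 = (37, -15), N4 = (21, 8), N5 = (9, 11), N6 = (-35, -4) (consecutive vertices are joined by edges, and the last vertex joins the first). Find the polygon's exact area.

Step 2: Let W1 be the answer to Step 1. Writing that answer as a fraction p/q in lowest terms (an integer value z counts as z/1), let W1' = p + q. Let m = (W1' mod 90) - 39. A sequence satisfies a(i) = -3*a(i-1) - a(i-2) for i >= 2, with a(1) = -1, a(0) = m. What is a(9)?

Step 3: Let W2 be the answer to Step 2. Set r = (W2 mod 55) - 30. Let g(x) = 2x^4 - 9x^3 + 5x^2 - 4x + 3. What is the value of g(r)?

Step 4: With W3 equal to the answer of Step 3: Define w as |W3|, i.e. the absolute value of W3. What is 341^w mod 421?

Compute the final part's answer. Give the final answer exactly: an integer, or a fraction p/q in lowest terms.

Step 1: cross terms: (-4*-37 - 3*-14)=190, (3*-15 - 37*-37)=1324, (37*8 - 21*-15)=611, (21*11 - 9*8)=159, (9*-4 - -35*11)=349, (-35*-14 - -4*-4)=474; twice the area = |3107| = 3107; area = 3107/2; answer 3107/2
Step 2: W1 = 3107/2; threaded value p + q = 3109; m = 10; a(2) = -3*(-1) - 1*(10) = -7; iterating: a(2)=-7, a(3)=22, a(4)=-59, a(5)=155, a(6)=-406, a(7)=1063, a(8)=-2783, a(9)=7286; answer 7286
Step 3: W2 = 7286; r = -4; 2*(-4)^4 - 9*(-4)^3 + 5*(-4)^2 - 4*(-4)^1 + 3 = (512) + (576) + (80) + (16) + (3) = 1187; answer 1187
Step 4: W3 = 1187; w = 1187; squarings mod 421: 341^1=341, 341^2=85, 341^4=68, 341^8=414, 341^16=49, 341^32=296, 341^64=48, 341^128=199, 341^256=27, 341^512=308, 341^1024=139; 341^1187 = 341^1 * 341^2 * 341^32 * 341^128 * 341^1024 = 296 (mod 421); answer 296

296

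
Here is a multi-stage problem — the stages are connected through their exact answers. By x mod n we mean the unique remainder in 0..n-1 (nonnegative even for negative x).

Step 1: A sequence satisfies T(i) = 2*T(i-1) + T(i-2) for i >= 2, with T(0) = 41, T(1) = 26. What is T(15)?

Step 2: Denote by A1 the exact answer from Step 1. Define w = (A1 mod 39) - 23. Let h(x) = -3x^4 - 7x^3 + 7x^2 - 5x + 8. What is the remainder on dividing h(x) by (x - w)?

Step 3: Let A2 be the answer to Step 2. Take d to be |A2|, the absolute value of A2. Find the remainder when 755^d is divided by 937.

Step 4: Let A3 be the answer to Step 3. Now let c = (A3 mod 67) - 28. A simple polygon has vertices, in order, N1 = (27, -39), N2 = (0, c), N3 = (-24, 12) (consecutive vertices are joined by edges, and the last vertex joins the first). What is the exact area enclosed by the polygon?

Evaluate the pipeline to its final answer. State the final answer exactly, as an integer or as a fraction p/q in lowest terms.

255

Step 1: T(2) = 2*(26) + 1*(41) = 93; iterating: T(2)=93, T(3)=212, T(4)=517, T(5)=1246, T(6)=3009, T(7)=7264, T(8)=17537, T(9)=42338, T(10)=102213, T(11)=246764, T(12)=595741, T(13)=1438246, T(14)=3472233, T(15)=8382712; answer 8382712
Step 2: A1 = 8382712; w = -10; remainder = value at the root: -3*(-10)^4 - 7*(-10)^3 + 7*(-10)^2 - 5*(-10)^1 + 8 = (-30000) + (7000) + (700) + (50) + (8) = -22242; answer -22242
Step 3: A2 = -22242; d = 22242; squarings mod 937: 755^1=755, 755^2=329, 755^4=486, 755^8=72, 755^16=499, 755^32=696, 755^64=924, 755^128=169, 755^256=451, 755^512=72, 755^1024=499, 755^2048=696, 755^4096=924, 755^8192=169, 755^16384=451; 755^22242 = 755^2 * 755^32 * 755^64 * 755^128 * 755^512 * 755^1024 * 755^4096 * 755^16384 = 408 (mod 937); answer 408
Step 4: A3 = 408; c = -22; cross terms: (27*-22 - 0*-39)=-594, (0*12 - -24*-22)=-528, (-24*-39 - 27*12)=612; twice the area = |-510| = 510; area = 255; answer 255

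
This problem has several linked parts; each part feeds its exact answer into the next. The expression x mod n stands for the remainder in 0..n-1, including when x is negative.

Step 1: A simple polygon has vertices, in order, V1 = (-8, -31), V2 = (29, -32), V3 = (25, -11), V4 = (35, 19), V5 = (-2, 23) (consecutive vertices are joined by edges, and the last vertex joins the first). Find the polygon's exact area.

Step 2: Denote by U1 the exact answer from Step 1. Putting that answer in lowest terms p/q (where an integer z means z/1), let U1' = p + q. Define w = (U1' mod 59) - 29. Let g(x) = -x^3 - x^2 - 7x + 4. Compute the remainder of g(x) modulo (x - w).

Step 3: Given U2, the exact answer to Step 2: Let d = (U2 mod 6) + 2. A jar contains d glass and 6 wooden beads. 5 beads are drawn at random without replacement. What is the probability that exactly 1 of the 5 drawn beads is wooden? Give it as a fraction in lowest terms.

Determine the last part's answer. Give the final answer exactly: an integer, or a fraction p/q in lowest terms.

Step 1: cross terms: (-8*-32 - 29*-31)=1155, (29*-11 - 25*-32)=481, (25*19 - 35*-11)=860, (35*23 - -2*19)=843, (-2*-31 - -8*23)=246; twice the area = |3585| = 3585; area = 3585/2; answer 3585/2
Step 2: U1 = 3585/2; threaded value p + q = 3587; w = 18; remainder = value at the root: -1*(18)^3 - 1*(18)^2 - 7*(18)^1 + 4 = (-5832) + (-324) + (-126) + (4) = -6278; answer -6278
Step 3: U2 = -6278; d = 6; total draws C(12,5) = 792; favorable C(6,1)*C(6,4) = 90; P = 5/44; answer 5/44

5/44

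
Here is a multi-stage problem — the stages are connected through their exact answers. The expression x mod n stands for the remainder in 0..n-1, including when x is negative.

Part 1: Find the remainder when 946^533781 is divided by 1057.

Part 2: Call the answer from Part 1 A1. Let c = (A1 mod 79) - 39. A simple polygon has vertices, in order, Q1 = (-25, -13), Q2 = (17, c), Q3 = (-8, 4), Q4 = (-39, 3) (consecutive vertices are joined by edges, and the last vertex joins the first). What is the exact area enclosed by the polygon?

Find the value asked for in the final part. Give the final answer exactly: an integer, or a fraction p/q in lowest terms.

1037/2

Part 1: squarings mod 1057: 946^1=946, 946^2=694, 946^4=701, 946^8=953, 946^16=246, 946^32=267, 946^64=470, 946^128=1044, 946^256=169, 946^512=22, 946^1024=484, 946^2048=659, 946^4096=911, 946^8192=176, 946^16384=323, 946^32768=743, 946^65536=295, 946^131072=351, 946^262144=589, 946^524288=225; 946^533781 = 946^1 * 946^4 * 946^16 * 946^256 * 946^1024 * 946^8192 * 946^524288 = 274 (mod 1057); answer 274
Part 2: A1 = 274; c = -2; cross terms: (-25*-2 - 17*-13)=271, (17*4 - -8*-2)=52, (-8*3 - -39*4)=132, (-39*-13 - -25*3)=582; twice the area = |1037| = 1037; area = 1037/2; answer 1037/2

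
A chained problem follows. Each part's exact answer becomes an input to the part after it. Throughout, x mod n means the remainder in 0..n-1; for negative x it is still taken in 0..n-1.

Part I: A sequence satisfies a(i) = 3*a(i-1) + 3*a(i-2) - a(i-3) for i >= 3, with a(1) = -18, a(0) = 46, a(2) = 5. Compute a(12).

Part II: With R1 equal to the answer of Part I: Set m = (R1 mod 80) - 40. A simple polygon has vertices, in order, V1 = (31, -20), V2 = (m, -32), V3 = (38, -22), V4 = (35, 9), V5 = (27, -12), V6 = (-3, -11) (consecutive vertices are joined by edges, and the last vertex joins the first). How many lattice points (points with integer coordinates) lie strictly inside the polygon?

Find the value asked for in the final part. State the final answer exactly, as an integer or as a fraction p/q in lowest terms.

381

Part I: a(3) = 3*(5) + 3*(-18) - 1*(46) = -85; iterating: a(3)=-85, a(4)=-222, a(5)=-926, a(6)=-3359, a(7)=-12633, a(8)=-47050, a(9)=-175690, a(10)=-655587, a(11)=-2446781, a(12)=-9131414; answer -9131414
Part II: R1 = -9131414; m = -14; cross terms: (31*-32 - -14*-20)=-1272, (-14*-22 - 38*-32)=1524, (38*9 - 35*-22)=1112, (35*-12 - 27*9)=-663, (27*-11 - -3*-12)=-333, (-3*-20 - 31*-11)=401; twice the area = |769| = 769; area = 769/2; boundary points = 3 + 2 + 1 + 1 + 1 + 1 = 9; strictly interior points = area - boundary/2 + 1 = 381; answer 381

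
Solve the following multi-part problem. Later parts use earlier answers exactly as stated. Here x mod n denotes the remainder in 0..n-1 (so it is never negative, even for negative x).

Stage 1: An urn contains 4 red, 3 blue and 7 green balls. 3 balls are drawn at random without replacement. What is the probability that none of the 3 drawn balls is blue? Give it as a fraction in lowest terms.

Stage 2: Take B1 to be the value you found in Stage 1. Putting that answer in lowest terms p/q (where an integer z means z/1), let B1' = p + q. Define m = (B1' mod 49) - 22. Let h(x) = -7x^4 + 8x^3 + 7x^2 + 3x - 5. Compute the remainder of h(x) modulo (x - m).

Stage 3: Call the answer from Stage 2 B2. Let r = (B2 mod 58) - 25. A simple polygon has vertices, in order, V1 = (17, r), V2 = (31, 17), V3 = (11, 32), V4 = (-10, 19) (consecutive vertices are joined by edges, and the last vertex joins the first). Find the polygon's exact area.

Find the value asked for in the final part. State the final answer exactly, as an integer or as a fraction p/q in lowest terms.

Stage 1: total draws C(14,3) = 364; favorable C(11,3) = 165; P = 165/364; answer 165/364
Stage 2: B1 = 165/364; threaded value p + q = 529; m = 17; remainder = value at the root: -7*(17)^4 + 8*(17)^3 + 7*(17)^2 + 3*(17)^1 - 5 = (-584647) + (39304) + (2023) + (51) + (-5) = -543274; answer -543274
Stage 3: B2 = -543274; r = -13; cross terms: (17*17 - 31*-13)=692, (31*32 - 11*17)=805, (11*19 - -10*32)=529, (-10*-13 - 17*19)=-193; twice the area = |1833| = 1833; area = 1833/2; answer 1833/2

1833/2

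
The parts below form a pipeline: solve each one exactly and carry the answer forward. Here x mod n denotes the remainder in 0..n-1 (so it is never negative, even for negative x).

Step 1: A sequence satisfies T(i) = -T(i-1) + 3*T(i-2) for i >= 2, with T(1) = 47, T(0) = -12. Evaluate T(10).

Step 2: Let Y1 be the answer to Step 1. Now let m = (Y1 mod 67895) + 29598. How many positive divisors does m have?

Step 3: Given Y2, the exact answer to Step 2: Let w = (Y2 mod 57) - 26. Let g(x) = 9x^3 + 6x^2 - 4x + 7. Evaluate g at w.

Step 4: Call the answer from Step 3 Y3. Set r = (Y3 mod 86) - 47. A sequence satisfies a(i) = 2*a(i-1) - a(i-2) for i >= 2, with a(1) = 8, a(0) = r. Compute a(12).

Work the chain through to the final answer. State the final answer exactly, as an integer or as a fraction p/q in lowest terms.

Step 1: T(2) = -1*(47) + 3*(-12) = -83; iterating: T(2)=-83, T(3)=224, T(4)=-473, T(5)=1145, T(6)=-2564, T(7)=5999, T(8)=-13691, T(9)=31688, T(10)=-72761; answer -72761
Step 2: Y1 = -72761; m = 92627; 92627 is prime, so its only divisors are 1 and 92627; count = 2; answer 2
Step 3: Y2 = 2; w = -24; 9*(-24)^3 + 6*(-24)^2 - 4*(-24)^1 + 7 = (-124416) + (3456) + (96) + (7) = -120857; answer -120857
Step 4: Y3 = -120857; r = 12; a(2) = 2*(8) - 1*(12) = 4; iterating: a(2)=4, a(3)=0, a(4)=-4, a(5)=-8, a(6)=-12, a(7)=-16, a(8)=-20, a(9)=-24, a(10)=-28, a(11)=-32, a(12)=-36; answer -36

-36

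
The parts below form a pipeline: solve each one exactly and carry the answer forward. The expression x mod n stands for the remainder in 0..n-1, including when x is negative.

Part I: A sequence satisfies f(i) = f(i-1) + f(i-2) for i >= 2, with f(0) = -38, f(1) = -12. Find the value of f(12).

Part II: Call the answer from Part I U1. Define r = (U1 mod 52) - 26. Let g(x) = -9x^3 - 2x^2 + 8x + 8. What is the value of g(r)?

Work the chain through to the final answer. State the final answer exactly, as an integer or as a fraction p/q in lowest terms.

Part I: f(2) = 1*(-12) + 1*(-38) = -50; iterating: f(2)=-50, f(3)=-62, f(4)=-112, f(5)=-174, f(6)=-286, f(7)=-460, f(8)=-746, f(9)=-1206, f(10)=-1952, f(11)=-3158, f(12)=-5110; answer -5110
Part II: U1 = -5110; r = 12; -9*(12)^3 - 2*(12)^2 + 8*(12)^1 + 8 = (-15552) + (-288) + (96) + (8) = -15736; answer -15736

-15736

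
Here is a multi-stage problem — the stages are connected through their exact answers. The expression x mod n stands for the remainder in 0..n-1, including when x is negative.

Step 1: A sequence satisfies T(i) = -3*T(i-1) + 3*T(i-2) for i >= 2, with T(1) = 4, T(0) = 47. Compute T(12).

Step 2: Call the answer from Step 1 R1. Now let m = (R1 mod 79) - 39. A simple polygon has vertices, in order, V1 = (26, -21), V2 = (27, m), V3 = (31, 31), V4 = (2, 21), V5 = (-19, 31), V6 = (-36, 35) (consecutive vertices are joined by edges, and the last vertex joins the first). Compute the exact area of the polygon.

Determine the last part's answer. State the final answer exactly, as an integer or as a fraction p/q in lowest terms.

Step 1: T(2) = -3*(4) + 3*(47) = 129; iterating: T(2)=129, T(3)=-375, T(4)=1512, T(5)=-5661, T(6)=21519, T(7)=-81540, T(8)=309177, T(9)=-1172151, T(10)=4443984, T(11)=-16848405, T(12)=63877167; answer 63877167
Step 2: R1 = 63877167; m = 19; cross terms: (26*19 - 27*-21)=1061, (27*31 - 31*19)=248, (31*21 - 2*31)=589, (2*31 - -19*21)=461, (-19*35 - -36*31)=451, (-36*-21 - 26*35)=-154; twice the area = |2656| = 2656; area = 1328; answer 1328

1328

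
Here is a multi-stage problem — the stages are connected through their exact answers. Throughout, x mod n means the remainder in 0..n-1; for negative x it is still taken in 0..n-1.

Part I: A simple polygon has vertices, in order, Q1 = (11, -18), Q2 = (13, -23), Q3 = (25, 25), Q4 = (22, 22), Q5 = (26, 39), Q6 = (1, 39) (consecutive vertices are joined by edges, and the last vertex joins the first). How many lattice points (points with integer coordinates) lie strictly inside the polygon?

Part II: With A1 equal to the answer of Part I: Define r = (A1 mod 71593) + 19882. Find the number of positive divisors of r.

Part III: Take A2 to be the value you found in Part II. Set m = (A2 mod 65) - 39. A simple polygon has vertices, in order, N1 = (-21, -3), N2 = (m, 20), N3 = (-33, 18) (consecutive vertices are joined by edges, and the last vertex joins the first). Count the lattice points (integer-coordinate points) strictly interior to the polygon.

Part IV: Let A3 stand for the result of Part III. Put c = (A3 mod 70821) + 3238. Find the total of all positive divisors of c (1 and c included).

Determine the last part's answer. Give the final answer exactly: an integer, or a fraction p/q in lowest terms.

3840

Part I: cross terms: (11*-23 - 13*-18)=-19, (13*25 - 25*-23)=900, (25*22 - 22*25)=0, (22*39 - 26*22)=286, (26*39 - 1*39)=975, (1*-18 - 11*39)=-447; twice the area = |1695| = 1695; area = 1695/2; boundary points = 1 + 12 + 3 + 1 + 25 + 1 = 43; strictly interior points = area - boundary/2 + 1 = 827; answer 827
Part II: A1 = 827; r = 20709; 20709 = 3^3 * 13 * 59; number of divisors = (3+1) * (1+1) * (1+1) = 16; answer 16
Part III: A2 = 16; m = -23; cross terms: (-21*20 - -23*-3)=-489, (-23*18 - -33*20)=246, (-33*-3 - -21*18)=477; twice the area = |234| = 234; area = 117; boundary points = 1 + 2 + 3 = 6; strictly interior points = area - boundary/2 + 1 = 115; answer 115
Part IV: A3 = 115; c = 3353; 3353 = 7 * 479; sigma = (1 + 7) * (1 + 479) = 8 * 480 = 3840; answer 3840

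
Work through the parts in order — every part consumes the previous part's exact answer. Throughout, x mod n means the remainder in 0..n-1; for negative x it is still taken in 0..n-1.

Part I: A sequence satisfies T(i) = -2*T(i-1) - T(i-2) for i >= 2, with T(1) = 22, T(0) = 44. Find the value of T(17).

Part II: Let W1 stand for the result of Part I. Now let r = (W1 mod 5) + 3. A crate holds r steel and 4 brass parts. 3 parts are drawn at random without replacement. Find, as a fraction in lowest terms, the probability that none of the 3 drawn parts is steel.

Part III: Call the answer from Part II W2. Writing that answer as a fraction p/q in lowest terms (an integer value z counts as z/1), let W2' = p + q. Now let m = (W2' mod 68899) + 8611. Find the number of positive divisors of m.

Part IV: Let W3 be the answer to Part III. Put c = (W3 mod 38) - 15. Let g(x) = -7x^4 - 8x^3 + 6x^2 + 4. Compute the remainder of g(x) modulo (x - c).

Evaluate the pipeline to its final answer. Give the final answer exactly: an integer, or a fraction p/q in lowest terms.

Part I: T(2) = -2*(22) - 1*(44) = -88; iterating: T(2)=-88, T(3)=154, T(4)=-220, T(5)=286, T(6)=-352, T(7)=418, T(8)=-484, T(9)=550, T(10)=-616, T(11)=682, T(12)=-748, T(13)=814, T(14)=-880, T(15)=946, T(16)=-1012, T(17)=1078; answer 1078
Part II: W1 = 1078; r = 6; total draws C(10,3) = 120; favorable C(4,3) = 4; P = 1/30; answer 1/30
Part III: W2 = 1/30; threaded value p + q = 31; m = 8642; 8642 = 2 * 29 * 149; number of divisors = (1+1) * (1+1) * (1+1) = 8; answer 8
Part IV: W3 = 8; c = -7; remainder = value at the root: -7*(-7)^4 - 8*(-7)^3 + 6*(-7)^2 + 4 = (-16807) + (2744) + (294) + (4) = -13765; answer -13765

-13765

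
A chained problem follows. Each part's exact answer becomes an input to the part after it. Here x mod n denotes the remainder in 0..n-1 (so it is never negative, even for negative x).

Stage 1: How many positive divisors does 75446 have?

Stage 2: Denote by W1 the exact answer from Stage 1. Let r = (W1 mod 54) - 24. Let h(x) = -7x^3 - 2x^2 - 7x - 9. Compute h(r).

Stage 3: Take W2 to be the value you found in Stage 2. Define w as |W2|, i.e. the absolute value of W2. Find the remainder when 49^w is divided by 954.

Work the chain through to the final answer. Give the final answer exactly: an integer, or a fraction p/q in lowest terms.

Stage 1: 75446 = 2 * 7 * 17 * 317; number of divisors = (1+1) * (1+1) * (1+1) * (1+1) = 16; answer 16
Stage 2: W1 = 16; r = -8; -7*(-8)^3 - 2*(-8)^2 - 7*(-8)^1 - 9 = (3584) + (-128) + (56) + (-9) = 3503; answer 3503
Stage 3: W2 = 3503; w = 3503; squarings mod 954: 49^1=49, 49^2=493, 49^4=733, 49^8=187, 49^16=625, 49^32=439, 49^64=13, 49^128=169, 49^256=895, 49^512=619, 49^1024=607, 49^2048=205; 49^3503 = 49^1 * 49^2 * 49^4 * 49^8 * 49^32 * 49^128 * 49^256 * 49^1024 * 49^2048 = 439 (mod 954); answer 439

439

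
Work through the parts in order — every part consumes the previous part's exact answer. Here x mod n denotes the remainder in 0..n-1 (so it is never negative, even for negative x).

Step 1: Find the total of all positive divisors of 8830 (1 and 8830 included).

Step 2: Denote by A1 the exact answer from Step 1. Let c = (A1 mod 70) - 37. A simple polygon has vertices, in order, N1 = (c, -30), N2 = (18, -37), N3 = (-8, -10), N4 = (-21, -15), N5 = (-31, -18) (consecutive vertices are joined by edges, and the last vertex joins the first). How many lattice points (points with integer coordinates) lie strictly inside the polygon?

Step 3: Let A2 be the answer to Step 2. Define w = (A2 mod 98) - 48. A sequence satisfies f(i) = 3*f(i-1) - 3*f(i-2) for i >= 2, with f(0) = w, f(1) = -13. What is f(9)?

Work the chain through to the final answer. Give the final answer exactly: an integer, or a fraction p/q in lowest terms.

4536

Step 1: 8830 = 2 * 5 * 883; sigma = (1 + 2) * (1 + 5) * (1 + 883) = 3 * 6 * 884 = 15912; answer 15912
Step 2: A1 = 15912; c = -15; cross terms: (-15*-37 - 18*-30)=1095, (18*-10 - -8*-37)=-476, (-8*-15 - -21*-10)=-90, (-21*-18 - -31*-15)=-87, (-31*-30 - -15*-18)=660; twice the area = |1102| = 1102; area = 551; boundary points = 1 + 1 + 1 + 1 + 4 = 8; strictly interior points = area - boundary/2 + 1 = 548; answer 548
Step 3: A2 = 548; w = 10; f(2) = 3*(-13) - 3*(10) = -69; iterating: f(2)=-69, f(3)=-168, f(4)=-297, f(5)=-387, f(6)=-270, f(7)=351, f(8)=1863, f(9)=4536; answer 4536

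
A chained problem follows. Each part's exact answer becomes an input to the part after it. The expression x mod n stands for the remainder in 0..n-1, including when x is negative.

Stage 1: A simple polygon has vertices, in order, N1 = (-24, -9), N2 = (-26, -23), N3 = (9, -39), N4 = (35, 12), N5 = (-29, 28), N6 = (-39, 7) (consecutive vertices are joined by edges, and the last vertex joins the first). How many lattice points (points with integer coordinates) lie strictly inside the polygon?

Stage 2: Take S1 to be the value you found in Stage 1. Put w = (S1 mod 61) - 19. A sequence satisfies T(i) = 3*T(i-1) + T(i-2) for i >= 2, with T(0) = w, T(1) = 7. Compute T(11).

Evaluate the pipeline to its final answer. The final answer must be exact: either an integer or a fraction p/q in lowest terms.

2661010

Stage 1: cross terms: (-24*-23 - -26*-9)=318, (-26*-39 - 9*-23)=1221, (9*12 - 35*-39)=1473, (35*28 - -29*12)=1328, (-29*7 - -39*28)=889, (-39*-9 - -24*7)=519; twice the area = |5748| = 5748; area = 2874; boundary points = 2 + 1 + 1 + 16 + 1 + 1 = 22; strictly interior points = area - boundary/2 + 1 = 2864; answer 2864
Stage 2: S1 = 2864; w = 39; T(2) = 3*(7) + 1*(39) = 60; iterating: T(2)=60, T(3)=187, T(4)=621, T(5)=2050, T(6)=6771, T(7)=22363, T(8)=73860, T(9)=243943, T(10)=805689, T(11)=2661010; answer 2661010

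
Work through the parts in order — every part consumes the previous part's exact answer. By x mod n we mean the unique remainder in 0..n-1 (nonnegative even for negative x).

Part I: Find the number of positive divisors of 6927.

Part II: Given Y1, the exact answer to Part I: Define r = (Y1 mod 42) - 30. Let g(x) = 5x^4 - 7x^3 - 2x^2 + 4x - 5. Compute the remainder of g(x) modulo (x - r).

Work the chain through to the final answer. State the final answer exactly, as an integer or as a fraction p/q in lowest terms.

2406451

Part I: 6927 = 3 * 2309; number of divisors = (1+1) * (1+1) = 4; answer 4
Part II: Y1 = 4; r = -26; remainder = value at the root: 5*(-26)^4 - 7*(-26)^3 - 2*(-26)^2 + 4*(-26)^1 - 5 = (2284880) + (123032) + (-1352) + (-104) + (-5) = 2406451; answer 2406451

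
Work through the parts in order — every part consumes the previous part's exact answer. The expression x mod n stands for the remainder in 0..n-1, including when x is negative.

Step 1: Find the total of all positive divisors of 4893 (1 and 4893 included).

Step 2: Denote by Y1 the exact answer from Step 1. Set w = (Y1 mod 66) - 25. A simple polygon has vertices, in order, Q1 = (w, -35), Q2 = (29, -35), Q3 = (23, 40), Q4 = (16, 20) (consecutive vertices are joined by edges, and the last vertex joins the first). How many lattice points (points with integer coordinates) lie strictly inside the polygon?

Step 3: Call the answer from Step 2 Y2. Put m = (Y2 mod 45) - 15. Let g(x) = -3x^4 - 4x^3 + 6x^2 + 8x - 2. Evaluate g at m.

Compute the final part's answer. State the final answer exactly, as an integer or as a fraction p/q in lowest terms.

Step 1: 4893 = 3 * 7 * 233; sigma = (1 + 3) * (1 + 7) * (1 + 233) = 4 * 8 * 234 = 7488; answer 7488
Step 2: Y1 = 7488; w = 5; cross terms: (5*-35 - 29*-35)=840, (29*40 - 23*-35)=1965, (23*20 - 16*40)=-180, (16*-35 - 5*20)=-660; twice the area = |1965| = 1965; area = 1965/2; boundary points = 24 + 3 + 1 + 11 = 39; strictly interior points = area - boundary/2 + 1 = 964; answer 964
Step 3: Y2 = 964; m = 4; -3*(4)^4 - 4*(4)^3 + 6*(4)^2 + 8*(4)^1 - 2 = (-768) + (-256) + (96) + (32) + (-2) = -898; answer -898

-898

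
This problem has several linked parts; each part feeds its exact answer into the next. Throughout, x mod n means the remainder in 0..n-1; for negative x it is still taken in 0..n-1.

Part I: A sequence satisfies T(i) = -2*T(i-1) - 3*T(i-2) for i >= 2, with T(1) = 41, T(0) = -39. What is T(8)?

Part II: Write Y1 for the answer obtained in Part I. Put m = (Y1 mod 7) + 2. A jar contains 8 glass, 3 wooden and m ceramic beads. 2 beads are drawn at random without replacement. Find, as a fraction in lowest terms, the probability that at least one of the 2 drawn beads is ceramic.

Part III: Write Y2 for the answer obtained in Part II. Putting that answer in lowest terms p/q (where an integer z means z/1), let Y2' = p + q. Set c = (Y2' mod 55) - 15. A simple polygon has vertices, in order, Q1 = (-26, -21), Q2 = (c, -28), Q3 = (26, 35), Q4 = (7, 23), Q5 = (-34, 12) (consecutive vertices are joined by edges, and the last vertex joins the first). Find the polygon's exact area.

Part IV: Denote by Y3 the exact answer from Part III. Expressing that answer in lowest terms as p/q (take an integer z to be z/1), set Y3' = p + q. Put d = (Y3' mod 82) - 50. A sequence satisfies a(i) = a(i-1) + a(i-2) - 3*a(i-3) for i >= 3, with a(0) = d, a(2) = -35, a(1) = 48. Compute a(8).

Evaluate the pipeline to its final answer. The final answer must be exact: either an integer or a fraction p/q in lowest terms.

Part I: T(2) = -2*(41) - 3*(-39) = 35; iterating: T(2)=35, T(3)=-193, T(4)=281, T(5)=17, T(6)=-877, T(7)=1703, T(8)=-775; answer -775
Part II: Y1 = -775; m = 4; total draws C(15,2) = 105; complement C(11,2) = 55; favorable 105 - 55 = 50; P = 10/21; answer 10/21
Part III: Y2 = 10/21; threaded value p + q = 31; c = 16; cross terms: (-26*-28 - 16*-21)=1064, (16*35 - 26*-28)=1288, (26*23 - 7*35)=353, (7*12 - -34*23)=866, (-34*-21 - -26*12)=1026; twice the area = |4597| = 4597; area = 4597/2; answer 4597/2
Part IV: Y3 = 4597/2; threaded value p + q = 4599; d = -43; a(3) = 1*(-35) + 1*(48) - 3*(-43) = 142; iterating: a(3)=142, a(4)=-37, a(5)=210, a(6)=-253, a(7)=68, a(8)=-815; answer -815

-815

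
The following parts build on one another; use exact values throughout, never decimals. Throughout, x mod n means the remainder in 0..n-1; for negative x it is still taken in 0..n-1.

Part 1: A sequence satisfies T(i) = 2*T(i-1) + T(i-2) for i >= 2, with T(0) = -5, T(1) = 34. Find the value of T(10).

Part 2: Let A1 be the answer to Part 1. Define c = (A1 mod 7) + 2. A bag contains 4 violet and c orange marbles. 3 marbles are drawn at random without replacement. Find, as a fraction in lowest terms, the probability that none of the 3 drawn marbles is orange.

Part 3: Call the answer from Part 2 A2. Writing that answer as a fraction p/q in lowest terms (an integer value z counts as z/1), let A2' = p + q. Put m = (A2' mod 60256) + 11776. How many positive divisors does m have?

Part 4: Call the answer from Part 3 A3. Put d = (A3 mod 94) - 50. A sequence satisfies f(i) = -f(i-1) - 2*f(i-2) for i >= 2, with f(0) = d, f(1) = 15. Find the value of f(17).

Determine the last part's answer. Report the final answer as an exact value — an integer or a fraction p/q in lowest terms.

Part 1: T(2) = 2*(34) + 1*(-5) = 63; iterating: T(2)=63, T(3)=160, T(4)=383, T(5)=926, T(6)=2235, T(7)=5396, T(8)=13027, T(9)=31450, T(10)=75927; answer 75927
Part 2: A1 = 75927; c = 7; total draws C(11,3) = 165; favorable C(4,3) = 4; P = 4/165; answer 4/165
Part 3: A2 = 4/165; threaded value p + q = 169; m = 11945; 11945 = 5 * 2389; number of divisors = (1+1) * (1+1) = 4; answer 4
Part 4: A3 = 4; d = -46; f(2) = -1*(15) - 2*(-46) = 77; iterating: f(2)=77, f(3)=-107, f(4)=-47, f(5)=261, f(6)=-167, f(7)=-355, f(8)=689, f(9)=21, f(10)=-1399, f(11)=1357, f(12)=1441, f(13)=-4155, f(14)=1273, f(15)=7037, f(16)=-9583, f(17)=-4491; answer -4491

-4491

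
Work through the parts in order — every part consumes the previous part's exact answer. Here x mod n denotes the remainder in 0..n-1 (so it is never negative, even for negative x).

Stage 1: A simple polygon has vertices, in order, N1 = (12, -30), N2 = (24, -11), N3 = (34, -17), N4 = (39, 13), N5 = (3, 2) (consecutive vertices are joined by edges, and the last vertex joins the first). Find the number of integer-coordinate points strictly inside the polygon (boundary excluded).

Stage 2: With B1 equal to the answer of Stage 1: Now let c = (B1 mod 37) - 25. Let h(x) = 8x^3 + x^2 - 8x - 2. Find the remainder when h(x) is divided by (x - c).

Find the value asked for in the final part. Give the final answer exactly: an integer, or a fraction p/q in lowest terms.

-21646

Stage 1: cross terms: (12*-11 - 24*-30)=588, (24*-17 - 34*-11)=-34, (34*13 - 39*-17)=1105, (39*2 - 3*13)=39, (3*-30 - 12*2)=-114; twice the area = |1584| = 1584; area = 792; boundary points = 1 + 2 + 5 + 1 + 1 = 10; strictly interior points = area - boundary/2 + 1 = 788; answer 788
Stage 2: B1 = 788; c = -14; remainder = value at the root: 8*(-14)^3 + 1*(-14)^2 - 8*(-14)^1 - 2 = (-21952) + (196) + (112) + (-2) = -21646; answer -21646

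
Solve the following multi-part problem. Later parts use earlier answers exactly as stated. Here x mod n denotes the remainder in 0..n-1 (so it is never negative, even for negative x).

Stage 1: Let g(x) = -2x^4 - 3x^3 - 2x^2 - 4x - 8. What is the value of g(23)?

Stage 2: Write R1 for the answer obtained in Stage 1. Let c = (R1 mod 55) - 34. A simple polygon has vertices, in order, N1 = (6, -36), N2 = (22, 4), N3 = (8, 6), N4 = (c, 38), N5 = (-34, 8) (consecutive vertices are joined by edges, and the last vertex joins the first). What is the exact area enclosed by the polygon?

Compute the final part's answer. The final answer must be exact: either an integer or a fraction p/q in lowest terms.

1824

Stage 1: -2*(23)^4 - 3*(23)^3 - 2*(23)^2 - 4*(23)^1 - 8 = (-559682) + (-36501) + (-1058) + (-92) + (-8) = -597341; answer -597341
Stage 2: R1 = -597341; c = -20; cross terms: (6*4 - 22*-36)=816, (22*6 - 8*4)=100, (8*38 - -20*6)=424, (-20*8 - -34*38)=1132, (-34*-36 - 6*8)=1176; twice the area = |3648| = 3648; area = 1824; answer 1824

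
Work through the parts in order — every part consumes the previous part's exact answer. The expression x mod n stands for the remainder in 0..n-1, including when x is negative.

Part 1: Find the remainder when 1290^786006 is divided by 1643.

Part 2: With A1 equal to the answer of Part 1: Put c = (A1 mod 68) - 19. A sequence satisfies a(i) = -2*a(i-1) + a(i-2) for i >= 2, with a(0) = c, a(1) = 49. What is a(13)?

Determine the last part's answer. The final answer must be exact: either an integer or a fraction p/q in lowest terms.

Part 1: squarings mod 1643: 1290^1=1290, 1290^2=1384, 1290^4=1361, 1290^8=660, 1290^16=205, 1290^32=950, 1290^64=493, 1290^128=1528, 1290^256=81, 1290^512=1632, 1290^1024=121, 1290^2048=1497, 1290^4096=1600, 1290^8192=206, 1290^16384=1361, 1290^32768=660, 1290^65536=205, 1290^131072=950, 1290^262144=493, 1290^524288=1528; 1290^786006 = 1290^2 * 1290^4 * 1290^16 * 1290^64 * 1290^512 * 1290^1024 * 1290^2048 * 1290^4096 * 1290^8192 * 1290^16384 * 1290^32768 * 1290^65536 * 1290^131072 * 1290^524288 = 529 (mod 1643); answer 529
Part 2: A1 = 529; c = 34; a(2) = -2*(49) + 1*(34) = -64; iterating: a(2)=-64, a(3)=177, a(4)=-418, a(5)=1013, a(6)=-2444, a(7)=5901, a(8)=-14246, a(9)=34393, a(10)=-83032, a(11)=200457, a(12)=-483946, a(13)=1168349; answer 1168349

1168349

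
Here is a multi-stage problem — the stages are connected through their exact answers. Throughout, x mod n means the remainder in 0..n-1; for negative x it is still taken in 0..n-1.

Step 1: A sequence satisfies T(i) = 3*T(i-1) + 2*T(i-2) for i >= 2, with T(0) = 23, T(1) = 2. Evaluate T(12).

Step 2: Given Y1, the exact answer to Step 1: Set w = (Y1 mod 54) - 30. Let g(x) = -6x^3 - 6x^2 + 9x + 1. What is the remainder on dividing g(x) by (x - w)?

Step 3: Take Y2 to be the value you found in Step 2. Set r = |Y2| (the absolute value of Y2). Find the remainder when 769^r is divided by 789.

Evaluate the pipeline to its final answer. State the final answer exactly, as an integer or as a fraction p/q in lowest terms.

553

Step 1: T(2) = 3*(2) + 2*(23) = 52; iterating: T(2)=52, T(3)=160, T(4)=584, T(5)=2072, T(6)=7384, T(7)=26296, T(8)=93656, T(9)=333560, T(10)=1187992, T(11)=4231096, T(12)=15069272; answer 15069272
Step 2: Y1 = 15069272; w = 2; remainder = value at the root: -6*(2)^3 - 6*(2)^2 + 9*(2)^1 + 1 = (-48) + (-24) + (18) + (1) = -53; answer -53
Step 3: Y2 = -53; r = 53; squarings mod 789: 769^1=769, 769^2=400, 769^4=622, 769^8=274, 769^16=121, 769^32=439; 769^53 = 769^1 * 769^4 * 769^16 * 769^32 = 553 (mod 789); answer 553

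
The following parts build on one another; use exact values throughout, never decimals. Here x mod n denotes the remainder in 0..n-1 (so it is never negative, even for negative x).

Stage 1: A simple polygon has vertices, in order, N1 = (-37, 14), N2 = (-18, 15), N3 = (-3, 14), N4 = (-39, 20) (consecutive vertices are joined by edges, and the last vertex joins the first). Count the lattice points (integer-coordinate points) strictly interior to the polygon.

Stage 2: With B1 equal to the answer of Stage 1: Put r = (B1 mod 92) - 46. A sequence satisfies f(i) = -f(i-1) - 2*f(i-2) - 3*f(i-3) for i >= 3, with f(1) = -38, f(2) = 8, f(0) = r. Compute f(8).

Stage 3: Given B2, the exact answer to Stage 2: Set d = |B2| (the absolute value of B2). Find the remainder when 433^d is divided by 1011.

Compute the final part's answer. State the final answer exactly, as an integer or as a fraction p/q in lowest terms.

Stage 1: cross terms: (-37*15 - -18*14)=-303, (-18*14 - -3*15)=-207, (-3*20 - -39*14)=486, (-39*14 - -37*20)=194; twice the area = |170| = 170; area = 85; boundary points = 1 + 1 + 6 + 2 = 10; strictly interior points = area - boundary/2 + 1 = 81; answer 81
Stage 2: B1 = 81; r = 35; f(3) = -1*(8) - 2*(-38) - 3*(35) = -37; iterating: f(3)=-37, f(4)=135, f(5)=-85, f(6)=-74, f(7)=-161, f(8)=564; answer 564
Stage 3: B2 = 564; d = 564; squarings mod 1011: 433^1=433, 433^2=454, 433^4=883, 433^8=208, 433^16=802, 433^32=208, 433^64=802, 433^128=208, 433^256=802, 433^512=208; 433^564 = 433^4 * 433^16 * 433^32 * 433^512 = 673 (mod 1011); answer 673

673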